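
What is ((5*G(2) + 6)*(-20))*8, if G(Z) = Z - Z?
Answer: -960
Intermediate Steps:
G(Z) = 0
((5*G(2) + 6)*(-20))*8 = ((5*0 + 6)*(-20))*8 = ((0 + 6)*(-20))*8 = (6*(-20))*8 = -120*8 = -960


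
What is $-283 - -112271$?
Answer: $111988$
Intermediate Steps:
$-283 - -112271 = -283 + 112271 = 111988$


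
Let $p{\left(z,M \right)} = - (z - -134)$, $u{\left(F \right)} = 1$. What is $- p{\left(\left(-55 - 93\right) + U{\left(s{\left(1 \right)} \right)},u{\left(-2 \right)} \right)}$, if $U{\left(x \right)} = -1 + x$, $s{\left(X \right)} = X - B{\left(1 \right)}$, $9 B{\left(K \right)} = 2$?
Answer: $- \frac{128}{9} \approx -14.222$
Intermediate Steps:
$B{\left(K \right)} = \frac{2}{9}$ ($B{\left(K \right)} = \frac{1}{9} \cdot 2 = \frac{2}{9}$)
$s{\left(X \right)} = - \frac{2}{9} + X$ ($s{\left(X \right)} = X - \frac{2}{9} = - \frac{2}{9} + X$)
$p{\left(z,M \right)} = -134 - z$ ($p{\left(z,M \right)} = - (z + 134) = - (134 + z) = -134 - z$)
$- p{\left(\left(-55 - 93\right) + U{\left(s{\left(1 \right)} \right)},u{\left(-2 \right)} \right)} = - (-134 - \left(\left(-55 - 93\right) + \left(-1 + \left(- \frac{2}{9} + 1\right)\right)\right)) = - (-134 - \left(-148 + \left(-1 + \frac{7}{9}\right)\right)) = - (-134 - \left(-148 - \frac{2}{9}\right)) = - (-134 - - \frac{1334}{9}) = - (-134 + \frac{1334}{9}) = \left(-1\right) \frac{128}{9} = - \frac{128}{9}$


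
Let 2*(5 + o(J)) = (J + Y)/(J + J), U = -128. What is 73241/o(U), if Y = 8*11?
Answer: -669632/45 ≈ -14881.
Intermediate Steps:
Y = 88
o(J) = -5 + (88 + J)/(4*J) (o(J) = -5 + ((J + 88)/(J + J))/2 = -5 + ((88 + J)/((2*J)))/2 = -5 + ((88 + J)*(1/(2*J)))/2 = -5 + ((88 + J)/(2*J))/2 = -5 + (88 + J)/(4*J))
73241/o(U) = 73241/(-19/4 + 22/(-128)) = 73241/(-19/4 + 22*(-1/128)) = 73241/(-19/4 - 11/64) = 73241/(-315/64) = 73241*(-64/315) = -669632/45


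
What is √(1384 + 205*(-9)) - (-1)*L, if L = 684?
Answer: 684 + I*√461 ≈ 684.0 + 21.471*I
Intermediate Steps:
√(1384 + 205*(-9)) - (-1)*L = √(1384 + 205*(-9)) - (-1)*684 = √(1384 - 1845) - 1*(-684) = √(-461) + 684 = I*√461 + 684 = 684 + I*√461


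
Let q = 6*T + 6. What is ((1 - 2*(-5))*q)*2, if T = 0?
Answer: 132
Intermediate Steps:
q = 6 (q = 6*0 + 6 = 0 + 6 = 6)
((1 - 2*(-5))*q)*2 = ((1 - 2*(-5))*6)*2 = ((1 + 10)*6)*2 = (11*6)*2 = 66*2 = 132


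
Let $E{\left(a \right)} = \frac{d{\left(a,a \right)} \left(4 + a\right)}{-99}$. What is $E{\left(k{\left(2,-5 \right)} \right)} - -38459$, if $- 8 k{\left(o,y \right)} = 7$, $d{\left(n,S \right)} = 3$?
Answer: $\frac{10153151}{264} \approx 38459.0$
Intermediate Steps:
$k{\left(o,y \right)} = - \frac{7}{8}$ ($k{\left(o,y \right)} = \left(- \frac{1}{8}\right) 7 = - \frac{7}{8}$)
$E{\left(a \right)} = - \frac{4}{33} - \frac{a}{33}$ ($E{\left(a \right)} = \frac{3 \left(4 + a\right)}{-99} = \left(12 + 3 a\right) \left(- \frac{1}{99}\right) = - \frac{4}{33} - \frac{a}{33}$)
$E{\left(k{\left(2,-5 \right)} \right)} - -38459 = \left(- \frac{4}{33} - - \frac{7}{264}\right) - -38459 = \left(- \frac{4}{33} + \frac{7}{264}\right) + 38459 = - \frac{25}{264} + 38459 = \frac{10153151}{264}$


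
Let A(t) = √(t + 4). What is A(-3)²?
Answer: 1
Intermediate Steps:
A(t) = √(4 + t)
A(-3)² = (√(4 - 3))² = (√1)² = 1² = 1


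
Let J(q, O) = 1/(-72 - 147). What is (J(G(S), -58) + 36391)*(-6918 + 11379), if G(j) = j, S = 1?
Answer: 11850836836/73 ≈ 1.6234e+8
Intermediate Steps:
J(q, O) = -1/219 (J(q, O) = 1/(-219) = -1/219)
(J(G(S), -58) + 36391)*(-6918 + 11379) = (-1/219 + 36391)*(-6918 + 11379) = (7969628/219)*4461 = 11850836836/73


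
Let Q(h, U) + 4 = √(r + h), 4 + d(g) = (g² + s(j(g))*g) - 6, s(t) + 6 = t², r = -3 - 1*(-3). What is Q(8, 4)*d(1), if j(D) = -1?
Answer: 56 - 28*√2 ≈ 16.402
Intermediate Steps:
r = 0 (r = -3 + 3 = 0)
s(t) = -6 + t²
d(g) = -10 + g² - 5*g (d(g) = -4 + ((g² + (-6 + (-1)²)*g) - 6) = -4 + ((g² + (-6 + 1)*g) - 6) = -4 + ((g² - 5*g) - 6) = -4 + (-6 + g² - 5*g) = -10 + g² - 5*g)
Q(h, U) = -4 + √h (Q(h, U) = -4 + √(0 + h) = -4 + √h)
Q(8, 4)*d(1) = (-4 + √8)*(-10 + 1² - 5*1) = (-4 + 2*√2)*(-10 + 1 - 5) = (-4 + 2*√2)*(-14) = 56 - 28*√2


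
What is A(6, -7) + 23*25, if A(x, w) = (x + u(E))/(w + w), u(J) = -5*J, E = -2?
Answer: 4017/7 ≈ 573.86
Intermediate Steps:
A(x, w) = (10 + x)/(2*w) (A(x, w) = (x - 5*(-2))/(w + w) = (x + 10)/((2*w)) = (10 + x)*(1/(2*w)) = (10 + x)/(2*w))
A(6, -7) + 23*25 = (1/2)*(10 + 6)/(-7) + 23*25 = (1/2)*(-1/7)*16 + 575 = -8/7 + 575 = 4017/7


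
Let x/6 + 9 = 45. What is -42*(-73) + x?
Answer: 3282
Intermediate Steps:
x = 216 (x = -54 + 6*45 = -54 + 270 = 216)
-42*(-73) + x = -42*(-73) + 216 = 3066 + 216 = 3282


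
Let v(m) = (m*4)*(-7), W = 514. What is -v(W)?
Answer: 14392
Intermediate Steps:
v(m) = -28*m (v(m) = (4*m)*(-7) = -28*m)
-v(W) = -(-28)*514 = -1*(-14392) = 14392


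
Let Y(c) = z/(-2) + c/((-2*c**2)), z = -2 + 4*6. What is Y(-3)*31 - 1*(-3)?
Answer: -1997/6 ≈ -332.83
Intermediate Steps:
z = 22 (z = -2 + 24 = 22)
Y(c) = -11 - 1/(2*c) (Y(c) = 22/(-2) + c/((-2*c**2)) = 22*(-1/2) + c*(-1/(2*c**2)) = -11 - 1/(2*c))
Y(-3)*31 - 1*(-3) = (-11 - 1/2/(-3))*31 - 1*(-3) = (-11 - 1/2*(-1/3))*31 + 3 = (-11 + 1/6)*31 + 3 = -65/6*31 + 3 = -2015/6 + 3 = -1997/6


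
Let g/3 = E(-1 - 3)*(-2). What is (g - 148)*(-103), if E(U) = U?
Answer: 12772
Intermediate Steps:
g = 24 (g = 3*((-1 - 3)*(-2)) = 3*(-4*(-2)) = 3*8 = 24)
(g - 148)*(-103) = (24 - 148)*(-103) = -124*(-103) = 12772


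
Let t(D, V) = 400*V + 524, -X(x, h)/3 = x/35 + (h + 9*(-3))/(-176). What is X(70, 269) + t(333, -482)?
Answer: -1538223/8 ≈ -1.9228e+5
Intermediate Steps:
X(x, h) = -81/176 - 3*x/35 + 3*h/176 (X(x, h) = -3*(x/35 + (h + 9*(-3))/(-176)) = -3*(x*(1/35) + (h - 27)*(-1/176)) = -3*(x/35 + (-27 + h)*(-1/176)) = -3*(x/35 + (27/176 - h/176)) = -3*(27/176 - h/176 + x/35) = -81/176 - 3*x/35 + 3*h/176)
t(D, V) = 524 + 400*V
X(70, 269) + t(333, -482) = (-81/176 - 3/35*70 + (3/176)*269) + (524 + 400*(-482)) = (-81/176 - 6 + 807/176) + (524 - 192800) = -15/8 - 192276 = -1538223/8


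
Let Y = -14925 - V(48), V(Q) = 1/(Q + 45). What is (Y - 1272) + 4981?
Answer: -1043089/93 ≈ -11216.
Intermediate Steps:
V(Q) = 1/(45 + Q)
Y = -1388026/93 (Y = -14925 - 1/(45 + 48) = -14925 - 1/93 = -1388026/93 ≈ -14925.)
(Y - 1272) + 4981 = (-1388026/93 - 1272) + 4981 = -1506322/93 + 4981 = -1043089/93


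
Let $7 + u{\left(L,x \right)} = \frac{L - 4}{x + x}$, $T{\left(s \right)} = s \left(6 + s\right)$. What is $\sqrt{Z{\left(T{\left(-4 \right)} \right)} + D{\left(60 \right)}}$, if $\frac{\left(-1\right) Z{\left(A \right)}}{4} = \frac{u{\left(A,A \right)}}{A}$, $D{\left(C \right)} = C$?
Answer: $\frac{\sqrt{910}}{4} \approx 7.5415$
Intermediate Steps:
$u{\left(L,x \right)} = -7 + \frac{-4 + L}{2 x}$ ($u{\left(L,x \right)} = -7 + \frac{L - 4}{x + x} = -7 + \frac{-4 + L}{2 x}$)
$Z{\left(A \right)} = - \frac{2 \left(-4 - 13 A\right)}{A^{2}}$ ($Z{\left(A \right)} = - 4 \frac{\frac{1}{2} \frac{1}{A} \left(-4 + A - 14 A\right)}{A} = - 4 \frac{\frac{1}{2} \frac{1}{A} \left(-4 - 13 A\right)}{A} = - 4 \frac{-4 - 13 A}{2 A^{2}} = - \frac{2 \left(-4 - 13 A\right)}{A^{2}}$)
$\sqrt{Z{\left(T{\left(-4 \right)} \right)} + D{\left(60 \right)}} = \sqrt{\frac{2 \left(4 + 13 \left(- 4 \left(6 - 4\right)\right)\right)}{16 \left(6 - 4\right)^{2}} + 60} = \sqrt{\frac{2 \left(4 + 13 \left(\left(-4\right) 2\right)\right)}{64} + 60} = \sqrt{\frac{2 \left(4 + 13 \left(-8\right)\right)}{64} + 60} = \sqrt{2 \cdot \frac{1}{64} \left(4 - 104\right) + 60} = \sqrt{2 \cdot \frac{1}{64} \left(-100\right) + 60} = \sqrt{- \frac{25}{8} + 60} = \sqrt{\frac{455}{8}} = \frac{\sqrt{910}}{4}$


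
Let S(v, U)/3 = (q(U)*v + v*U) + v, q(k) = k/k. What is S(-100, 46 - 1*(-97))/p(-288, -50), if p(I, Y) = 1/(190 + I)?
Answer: 4263000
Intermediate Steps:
q(k) = 1
S(v, U) = 6*v + 3*U*v (S(v, U) = 3*((1*v + v*U) + v) = 3*((v + U*v) + v) = 3*(2*v + U*v) = 6*v + 3*U*v)
S(-100, 46 - 1*(-97))/p(-288, -50) = (3*(-100)*(2 + (46 - 1*(-97))))/(1/(190 - 288)) = (3*(-100)*(2 + (46 + 97)))/(1/(-98)) = (3*(-100)*(2 + 143))/(-1/98) = (3*(-100)*145)*(-98) = -43500*(-98) = 4263000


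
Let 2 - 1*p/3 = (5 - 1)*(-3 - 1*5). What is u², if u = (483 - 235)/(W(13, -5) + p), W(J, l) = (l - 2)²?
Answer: 61504/22801 ≈ 2.6974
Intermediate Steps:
p = 102 (p = 6 - 3*(5 - 1)*(-3 - 1*5) = 6 - 12*(-3 - 5) = 6 - 12*(-8) = 6 - 3*(-32) = 6 + 96 = 102)
W(J, l) = (-2 + l)²
u = 248/151 (u = (483 - 235)/((-2 - 5)² + 102) = 248/((-7)² + 102) = 248/(49 + 102) = 248/151 ≈ 1.6424)
u² = (248/151)² = 61504/22801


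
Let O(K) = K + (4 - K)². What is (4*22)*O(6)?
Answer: 880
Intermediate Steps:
(4*22)*O(6) = (4*22)*(6 + (-4 + 6)²) = 88*(6 + 2²) = 88*(6 + 4) = 88*10 = 880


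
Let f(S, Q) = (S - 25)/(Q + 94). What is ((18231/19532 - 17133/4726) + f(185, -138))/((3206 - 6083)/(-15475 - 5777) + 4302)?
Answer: -73894766045/50235997557569 ≈ -0.0014710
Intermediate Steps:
f(S, Q) = (-25 + S)/(94 + Q)
((18231/19532 - 17133/4726) + f(185, -138))/((3206 - 6083)/(-15475 - 5777) + 4302) = ((18231/19532 - 17133/4726) + (-25 + 185)/(94 - 138))/((3206 - 6083)/(-15475 - 5777) + 4302) = ((18231*(1/19532) - 17133*1/4726) + 160/(-44))/(-2877/(-21252) + 4302) = ((18231/19532 - 17133/4726) - 1/44*160)/(-2877*(-1/21252) + 4302) = (-124241025/46154116 - 40/11)/(137/1012 + 4302) = -3212815915/(507695276*4353761/1012) = -3212815915/507695276*1012/4353761 = -73894766045/50235997557569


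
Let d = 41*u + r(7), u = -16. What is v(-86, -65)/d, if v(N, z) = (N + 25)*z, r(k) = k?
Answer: -3965/649 ≈ -6.1094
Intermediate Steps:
v(N, z) = z*(25 + N) (v(N, z) = (25 + N)*z = z*(25 + N))
d = -649 (d = 41*(-16) + 7 = -656 + 7 = -649)
v(-86, -65)/d = -65*(25 - 86)/(-649) = -65*(-61)*(-1/649) = 3965*(-1/649) = -3965/649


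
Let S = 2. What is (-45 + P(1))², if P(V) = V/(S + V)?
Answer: 17956/9 ≈ 1995.1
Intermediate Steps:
P(V) = V/(2 + V)
(-45 + P(1))² = (-45 + 1/(2 + 1))² = (-45 + 1/3)² = (-45 + 1*(⅓))² = (-45 + ⅓)² = (-134/3)² = 17956/9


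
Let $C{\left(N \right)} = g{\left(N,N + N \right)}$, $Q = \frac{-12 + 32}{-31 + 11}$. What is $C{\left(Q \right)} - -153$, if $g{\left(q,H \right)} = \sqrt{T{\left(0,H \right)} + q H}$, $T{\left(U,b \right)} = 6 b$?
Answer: $153 + i \sqrt{10} \approx 153.0 + 3.1623 i$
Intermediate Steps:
$Q = -1$ ($Q = \frac{20}{-20} = 20 \left(- \frac{1}{20}\right) = -1$)
$g{\left(q,H \right)} = \sqrt{6 H + H q}$ ($g{\left(q,H \right)} = \sqrt{6 H + q H} = \sqrt{6 H + H q}$)
$C{\left(N \right)} = \sqrt{2} \sqrt{N \left(6 + N\right)}$ ($C{\left(N \right)} = \sqrt{\left(N + N\right) \left(6 + N\right)} = \sqrt{2 N \left(6 + N\right)} = \sqrt{2} \sqrt{N \left(6 + N\right)}$)
$C{\left(Q \right)} - -153 = \sqrt{2} \sqrt{- (6 - 1)} - -153 = \sqrt{2} \sqrt{\left(-1\right) 5} + 153 = \sqrt{2} \sqrt{-5} + 153 = \sqrt{2} i \sqrt{5} + 153 = i \sqrt{10} + 153 = 153 + i \sqrt{10}$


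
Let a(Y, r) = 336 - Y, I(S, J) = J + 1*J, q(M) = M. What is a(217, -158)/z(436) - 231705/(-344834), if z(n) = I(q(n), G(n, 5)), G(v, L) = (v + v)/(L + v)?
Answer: 9250318503/300695248 ≈ 30.763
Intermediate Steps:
G(v, L) = 2*v/(L + v) (G(v, L) = (2*v)/(L + v) = 2*v/(L + v))
I(S, J) = 2*J (I(S, J) = J + J = 2*J)
z(n) = 4*n/(5 + n) (z(n) = 2*(2*n/(5 + n)) = 4*n/(5 + n))
a(217, -158)/z(436) - 231705/(-344834) = (336 - 1*217)/((4*436/(5 + 436))) - 231705/(-344834) = (336 - 217)/((4*436/441)) - 231705*(-1/344834) = 119/((4*436*(1/441))) + 231705/344834 = 119/(1744/441) + 231705/344834 = 119*(441/1744) + 231705/344834 = 52479/1744 + 231705/344834 = 9250318503/300695248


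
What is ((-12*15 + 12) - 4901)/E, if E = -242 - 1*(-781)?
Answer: -5069/539 ≈ -9.4044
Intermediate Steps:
E = 539 (E = -242 + 781 = 539)
((-12*15 + 12) - 4901)/E = ((-12*15 + 12) - 4901)/539 = ((-180 + 12) - 4901)*(1/539) = (-168 - 4901)*(1/539) = -5069*1/539 = -5069/539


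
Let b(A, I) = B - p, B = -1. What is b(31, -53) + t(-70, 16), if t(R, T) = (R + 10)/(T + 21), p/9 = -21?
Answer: 6896/37 ≈ 186.38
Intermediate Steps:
p = -189 (p = 9*(-21) = -189)
t(R, T) = (10 + R)/(21 + T)
b(A, I) = 188 (b(A, I) = -1 - 1*(-189) = -1 + 189 = 188)
b(31, -53) + t(-70, 16) = 188 + (10 - 70)/(21 + 16) = 188 - 60/37 = 6896/37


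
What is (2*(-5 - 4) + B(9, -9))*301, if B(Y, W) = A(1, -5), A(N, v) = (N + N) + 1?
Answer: -4515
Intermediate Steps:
A(N, v) = 1 + 2*N (A(N, v) = 2*N + 1 = 1 + 2*N)
B(Y, W) = 3 (B(Y, W) = 1 + 2*1 = 1 + 2 = 3)
(2*(-5 - 4) + B(9, -9))*301 = (2*(-5 - 4) + 3)*301 = (2*(-9) + 3)*301 = (-18 + 3)*301 = -15*301 = -4515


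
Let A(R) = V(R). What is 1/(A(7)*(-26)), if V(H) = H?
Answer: -1/182 ≈ -0.0054945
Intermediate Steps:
A(R) = R
1/(A(7)*(-26)) = 1/(7*(-26)) = 1/(-182) = -1/182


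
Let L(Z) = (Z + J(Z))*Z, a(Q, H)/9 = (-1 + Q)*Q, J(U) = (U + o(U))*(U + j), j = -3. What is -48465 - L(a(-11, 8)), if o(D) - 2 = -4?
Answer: -1671086889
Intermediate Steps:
o(D) = -2 (o(D) = 2 - 4 = -2)
J(U) = (-3 + U)*(-2 + U) (J(U) = (U - 2)*(U - 3) = (-2 + U)*(-3 + U) = (-3 + U)*(-2 + U))
a(Q, H) = 9*Q*(-1 + Q) (a(Q, H) = 9*((-1 + Q)*Q) = 9*(Q*(-1 + Q)) = 9*Q*(-1 + Q))
L(Z) = Z*(6 + Z² - 4*Z) (L(Z) = (Z + (6 + Z² - 5*Z))*Z = (6 + Z² - 4*Z)*Z = Z*(6 + Z² - 4*Z))
-48465 - L(a(-11, 8)) = -48465 - 9*(-11)*(-1 - 11)*(6 + (9*(-11)*(-1 - 11))² - 36*(-11)*(-1 - 11)) = -48465 - 9*(-11)*(-12)*(6 + (9*(-11)*(-12))² - 36*(-11)*(-12)) = -48465 - 1188*(6 + 1188² - 4*1188) = -48465 - 1188*(6 + 1411344 - 4752) = -48465 - 1188*1406598 = -48465 - 1*1671038424 = -48465 - 1671038424 = -1671086889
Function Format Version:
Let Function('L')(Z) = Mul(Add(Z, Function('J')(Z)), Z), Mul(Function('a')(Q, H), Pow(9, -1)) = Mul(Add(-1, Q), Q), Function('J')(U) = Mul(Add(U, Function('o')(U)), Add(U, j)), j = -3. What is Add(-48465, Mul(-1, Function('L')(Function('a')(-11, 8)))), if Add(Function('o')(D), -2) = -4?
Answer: -1671086889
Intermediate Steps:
Function('o')(D) = -2 (Function('o')(D) = Add(2, -4) = -2)
Function('J')(U) = Mul(Add(-3, U), Add(-2, U)) (Function('J')(U) = Mul(Add(U, -2), Add(U, -3)) = Mul(Add(-2, U), Add(-3, U)) = Mul(Add(-3, U), Add(-2, U)))
Function('a')(Q, H) = Mul(9, Q, Add(-1, Q)) (Function('a')(Q, H) = Mul(9, Mul(Add(-1, Q), Q)) = Mul(9, Mul(Q, Add(-1, Q))) = Mul(9, Q, Add(-1, Q)))
Function('L')(Z) = Mul(Z, Add(6, Pow(Z, 2), Mul(-4, Z))) (Function('L')(Z) = Mul(Add(Z, Add(6, Pow(Z, 2), Mul(-5, Z))), Z) = Mul(Add(6, Pow(Z, 2), Mul(-4, Z)), Z) = Mul(Z, Add(6, Pow(Z, 2), Mul(-4, Z))))
Add(-48465, Mul(-1, Function('L')(Function('a')(-11, 8)))) = Add(-48465, Mul(-1, Mul(Mul(9, -11, Add(-1, -11)), Add(6, Pow(Mul(9, -11, Add(-1, -11)), 2), Mul(-4, Mul(9, -11, Add(-1, -11))))))) = Add(-48465, Mul(-1, Mul(Mul(9, -11, -12), Add(6, Pow(Mul(9, -11, -12), 2), Mul(-4, Mul(9, -11, -12)))))) = Add(-48465, Mul(-1, Mul(1188, Add(6, Pow(1188, 2), Mul(-4, 1188))))) = Add(-48465, Mul(-1, Mul(1188, Add(6, 1411344, -4752)))) = Add(-48465, Mul(-1, Mul(1188, 1406598))) = Add(-48465, Mul(-1, 1671038424)) = Add(-48465, -1671038424) = -1671086889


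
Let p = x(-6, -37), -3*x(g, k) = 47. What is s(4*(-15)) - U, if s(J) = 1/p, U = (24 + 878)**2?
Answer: -38239391/47 ≈ -8.1360e+5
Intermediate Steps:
x(g, k) = -47/3 (x(g, k) = -1/3*47 = -47/3)
p = -47/3 ≈ -15.667
U = 813604 (U = 902**2 = 813604)
s(J) = -3/47 (s(J) = 1/(-47/3) = -3/47)
s(4*(-15)) - U = -3/47 - 1*813604 = -3/47 - 813604 = -38239391/47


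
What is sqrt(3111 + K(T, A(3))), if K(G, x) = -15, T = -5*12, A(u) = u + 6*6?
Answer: 6*sqrt(86) ≈ 55.642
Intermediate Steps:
A(u) = 36 + u (A(u) = u + 36 = 36 + u)
T = -60
sqrt(3111 + K(T, A(3))) = sqrt(3111 - 15) = sqrt(3096) = 6*sqrt(86)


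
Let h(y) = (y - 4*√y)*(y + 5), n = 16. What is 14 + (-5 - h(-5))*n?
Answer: -66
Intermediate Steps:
h(y) = (5 + y)*(y - 4*√y) (h(y) = (y - 4*√y)*(5 + y) = (5 + y)*(y - 4*√y))
14 + (-5 - h(-5))*n = 14 + (-5 - ((-5)² - 20*I*√5 - (-20)*I*√5 + 5*(-5)))*16 = 14 + (-5 - (25 - 20*I*√5 - (-20)*I*√5 - 25))*16 = 14 + (-5 - (25 - 20*I*√5 + 20*I*√5 - 25))*16 = 14 + (-5 - 1*0)*16 = 14 + (-5 + 0)*16 = 14 - 5*16 = 14 - 80 = -66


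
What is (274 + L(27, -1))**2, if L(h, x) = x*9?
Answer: 70225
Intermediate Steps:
L(h, x) = 9*x
(274 + L(27, -1))**2 = (274 + 9*(-1))**2 = (274 - 9)**2 = 265**2 = 70225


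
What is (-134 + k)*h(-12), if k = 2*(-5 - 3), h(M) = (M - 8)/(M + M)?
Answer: -125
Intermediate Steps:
h(M) = (-8 + M)/(2*M) (h(M) = (-8 + M)/((2*M)) = (-8 + M)*(1/(2*M)) = (-8 + M)/(2*M))
k = -16 (k = 2*(-8) = -16)
(-134 + k)*h(-12) = (-134 - 16)*((½)*(-8 - 12)/(-12)) = -75*(-1)*(-20)/12 = -150*⅚ = -125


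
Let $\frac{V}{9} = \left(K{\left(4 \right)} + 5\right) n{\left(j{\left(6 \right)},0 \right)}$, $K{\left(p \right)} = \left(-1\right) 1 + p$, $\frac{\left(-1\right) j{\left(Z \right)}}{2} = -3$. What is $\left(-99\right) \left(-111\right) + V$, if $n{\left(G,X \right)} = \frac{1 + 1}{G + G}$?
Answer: $11001$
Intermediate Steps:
$j{\left(Z \right)} = 6$ ($j{\left(Z \right)} = \left(-2\right) \left(-3\right) = 6$)
$n{\left(G,X \right)} = \frac{1}{G}$ ($n{\left(G,X \right)} = \frac{2}{2 G} = 2 \frac{1}{2 G} = \frac{1}{G}$)
$K{\left(p \right)} = -1 + p$
$V = 12$ ($V = 9 \frac{\left(-1 + 4\right) + 5}{6} = 9 \left(3 + 5\right) \frac{1}{6} = 9 \cdot 8 \cdot \frac{1}{6} = 9 \cdot \frac{4}{3} = 12$)
$\left(-99\right) \left(-111\right) + V = \left(-99\right) \left(-111\right) + 12 = 10989 + 12 = 11001$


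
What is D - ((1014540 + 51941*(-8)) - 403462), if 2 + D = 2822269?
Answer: 2626717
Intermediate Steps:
D = 2822267 (D = -2 + 2822269 = 2822267)
D - ((1014540 + 51941*(-8)) - 403462) = 2822267 - ((1014540 + 51941*(-8)) - 403462) = 2822267 - ((1014540 - 415528) - 403462) = 2822267 - (599012 - 403462) = 2822267 - 1*195550 = 2822267 - 195550 = 2626717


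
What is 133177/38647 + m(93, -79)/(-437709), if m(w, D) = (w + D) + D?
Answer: 58295283548/16916139723 ≈ 3.4461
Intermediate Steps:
m(w, D) = w + 2*D (m(w, D) = (D + w) + D = w + 2*D)
133177/38647 + m(93, -79)/(-437709) = 133177/38647 + (93 + 2*(-79))/(-437709) = 133177*(1/38647) + (93 - 158)*(-1/437709) = 133177/38647 - 65*(-1/437709) = 133177/38647 + 65/437709 = 58295283548/16916139723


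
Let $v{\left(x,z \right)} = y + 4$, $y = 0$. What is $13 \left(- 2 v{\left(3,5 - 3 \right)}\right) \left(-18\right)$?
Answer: $1872$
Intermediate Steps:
$v{\left(x,z \right)} = 4$ ($v{\left(x,z \right)} = 0 + 4 = 4$)
$13 \left(- 2 v{\left(3,5 - 3 \right)}\right) \left(-18\right) = 13 \left(\left(-2\right) 4\right) \left(-18\right) = 13 \left(-8\right) \left(-18\right) = \left(-104\right) \left(-18\right) = 1872$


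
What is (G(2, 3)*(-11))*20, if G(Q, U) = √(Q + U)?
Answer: -220*√5 ≈ -491.94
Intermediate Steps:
(G(2, 3)*(-11))*20 = (√(2 + 3)*(-11))*20 = (√5*(-11))*20 = -11*√5*20 = -220*√5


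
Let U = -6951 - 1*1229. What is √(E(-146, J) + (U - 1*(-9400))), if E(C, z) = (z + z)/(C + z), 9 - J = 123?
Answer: √5158205/65 ≈ 34.941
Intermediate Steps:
J = -114 (J = 9 - 1*123 = 9 - 123 = -114)
E(C, z) = 2*z/(C + z) (E(C, z) = (2*z)/(C + z) = 2*z/(C + z))
U = -8180 (U = -6951 - 1229 = -8180)
√(E(-146, J) + (U - 1*(-9400))) = √(2*(-114)/(-146 - 114) + (-8180 - 1*(-9400))) = √(2*(-114)/(-260) + (-8180 + 9400)) = √(2*(-114)*(-1/260) + 1220) = √(57/65 + 1220) = √(79357/65) = √5158205/65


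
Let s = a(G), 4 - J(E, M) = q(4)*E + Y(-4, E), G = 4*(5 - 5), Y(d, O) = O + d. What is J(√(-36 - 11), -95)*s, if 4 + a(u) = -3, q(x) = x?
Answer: -56 + 35*I*√47 ≈ -56.0 + 239.95*I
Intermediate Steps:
G = 0 (G = 4*0 = 0)
a(u) = -7 (a(u) = -4 - 3 = -7)
J(E, M) = 8 - 5*E (J(E, M) = 4 - (4*E + (E - 4)) = 4 - (4*E + (-4 + E)) = 4 - (-4 + 5*E) = 4 + (4 - 5*E) = 8 - 5*E)
s = -7
J(√(-36 - 11), -95)*s = (8 - 5*√(-36 - 11))*(-7) = (8 - 5*I*√47)*(-7) = -56 + 35*I*√47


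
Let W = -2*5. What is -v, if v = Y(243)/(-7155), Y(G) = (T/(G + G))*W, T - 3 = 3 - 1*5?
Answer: -1/347733 ≈ -2.8758e-6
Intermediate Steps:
T = 1 (T = 3 + (3 - 1*5) = 3 + (3 - 5) = 3 - 2 = 1)
W = -10
Y(G) = -5/G (Y(G) = (1/(G + G))*(-10) = (1/(2*G))*(-10) = -5/G)
v = 1/347733 (v = -5/243/(-7155) = -5*1/243*(-1/7155) = -5/243*(-1/7155) = 1/347733 ≈ 2.8758e-6)
-v = -1*1/347733 = -1/347733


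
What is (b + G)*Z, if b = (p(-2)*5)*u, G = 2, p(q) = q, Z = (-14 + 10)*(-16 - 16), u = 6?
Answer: -7424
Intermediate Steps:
Z = 128 (Z = -4*(-32) = 128)
b = -60 (b = -2*5*6 = -10*6 = -60)
(b + G)*Z = (-60 + 2)*128 = -58*128 = -7424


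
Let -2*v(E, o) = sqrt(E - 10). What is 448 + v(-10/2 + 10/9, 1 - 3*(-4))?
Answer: 448 - 5*I*sqrt(5)/6 ≈ 448.0 - 1.8634*I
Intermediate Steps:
v(E, o) = -sqrt(-10 + E)/2 (v(E, o) = -sqrt(E - 10)/2 = -sqrt(-10 + E)/2)
448 + v(-10/2 + 10/9, 1 - 3*(-4)) = 448 - sqrt(-10 + (-10/2 + 10/9))/2 = 448 - sqrt(-10 + (-10*1/2 + 10*(1/9)))/2 = 448 - sqrt(-10 + (-5 + 10/9))/2 = 448 - sqrt(-10 - 35/9)/2 = 448 - 5*I*sqrt(5)/6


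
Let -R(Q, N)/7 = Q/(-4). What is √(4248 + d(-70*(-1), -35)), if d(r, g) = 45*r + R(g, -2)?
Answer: √29347/2 ≈ 85.655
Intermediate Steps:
R(Q, N) = 7*Q/4 (R(Q, N) = -7*Q/(-4) = -7*Q*(-1)/4 = -(-7)*Q/4 = 7*Q/4)
d(r, g) = 45*r + 7*g/4
√(4248 + d(-70*(-1), -35)) = √(4248 + (45*(-70*(-1)) + (7/4)*(-35))) = √(4248 + (45*(-14*(-5)) - 245/4)) = √(4248 + (45*70 - 245/4)) = √(4248 + (3150 - 245/4)) = √(4248 + 12355/4) = √(29347/4) = √29347/2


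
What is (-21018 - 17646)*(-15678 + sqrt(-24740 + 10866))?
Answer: 606174192 - 38664*I*sqrt(13874) ≈ 6.0617e+8 - 4.5542e+6*I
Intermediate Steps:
(-21018 - 17646)*(-15678 + sqrt(-24740 + 10866)) = -38664*(-15678 + sqrt(-13874)) = -38664*(-15678 + I*sqrt(13874)) = 606174192 - 38664*I*sqrt(13874)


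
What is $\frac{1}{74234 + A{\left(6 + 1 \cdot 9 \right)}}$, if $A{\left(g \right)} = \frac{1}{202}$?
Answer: $\frac{202}{14995269} \approx 1.3471 \cdot 10^{-5}$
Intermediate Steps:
$A{\left(g \right)} = \frac{1}{202}$
$\frac{1}{74234 + A{\left(6 + 1 \cdot 9 \right)}} = \frac{1}{74234 + \frac{1}{202}} = \frac{1}{\frac{14995269}{202}} = \frac{202}{14995269}$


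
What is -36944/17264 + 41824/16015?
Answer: 8149461/17280185 ≈ 0.47161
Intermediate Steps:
-36944/17264 + 41824/16015 = -36944*1/17264 + 41824*(1/16015) = -2309/1079 + 41824/16015 = 8149461/17280185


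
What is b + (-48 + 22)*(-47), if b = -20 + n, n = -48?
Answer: 1154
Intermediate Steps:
b = -68 (b = -20 - 48 = -68)
b + (-48 + 22)*(-47) = -68 + (-48 + 22)*(-47) = -68 - 26*(-47) = -68 + 1222 = 1154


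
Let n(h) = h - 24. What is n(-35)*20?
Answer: -1180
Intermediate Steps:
n(h) = -24 + h
n(-35)*20 = (-24 - 35)*20 = -59*20 = -1180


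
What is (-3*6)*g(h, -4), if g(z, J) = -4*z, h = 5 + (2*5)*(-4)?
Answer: -2520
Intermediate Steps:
h = -35 (h = 5 + 10*(-4) = 5 - 40 = -35)
(-3*6)*g(h, -4) = (-3*6)*(-4*(-35)) = -18*140 = -2520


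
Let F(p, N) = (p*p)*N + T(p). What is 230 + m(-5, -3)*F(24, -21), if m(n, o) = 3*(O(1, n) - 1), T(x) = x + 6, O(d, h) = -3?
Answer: 145022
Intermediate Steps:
T(x) = 6 + x
F(p, N) = 6 + p + N*p² (F(p, N) = (p*p)*N + (6 + p) = p²*N + (6 + p) = N*p² + (6 + p) = 6 + p + N*p²)
m(n, o) = -12 (m(n, o) = 3*(-3 - 1) = 3*(-4) = -12)
230 + m(-5, -3)*F(24, -21) = 230 - 12*(6 + 24 - 21*24²) = 230 - 12*(6 + 24 - 21*576) = 230 - 12*(6 + 24 - 12096) = 230 - 12*(-12066) = 230 + 144792 = 145022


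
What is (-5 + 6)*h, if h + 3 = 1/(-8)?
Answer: -25/8 ≈ -3.1250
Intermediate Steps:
h = -25/8 (h = -3 + 1/(-8) = -3 - ⅛ = -25/8 ≈ -3.1250)
(-5 + 6)*h = (-5 + 6)*(-25/8) = 1*(-25/8) = -25/8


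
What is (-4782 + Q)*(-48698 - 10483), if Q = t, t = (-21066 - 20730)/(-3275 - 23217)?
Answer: 1873714076397/6623 ≈ 2.8291e+8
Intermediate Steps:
t = 10449/6623 (t = -41796/(-26492) = -41796*(-1/26492) = 10449/6623 ≈ 1.5777)
Q = 10449/6623 ≈ 1.5777
(-4782 + Q)*(-48698 - 10483) = (-4782 + 10449/6623)*(-48698 - 10483) = -31660737/6623*(-59181) = 1873714076397/6623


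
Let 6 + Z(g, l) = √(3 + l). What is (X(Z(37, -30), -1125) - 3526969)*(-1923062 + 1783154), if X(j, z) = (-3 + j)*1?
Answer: 493452438024 - 419724*I*√3 ≈ 4.9345e+11 - 7.2698e+5*I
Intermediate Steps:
Z(g, l) = -6 + √(3 + l)
X(j, z) = -3 + j
(X(Z(37, -30), -1125) - 3526969)*(-1923062 + 1783154) = ((-3 + (-6 + √(3 - 30))) - 3526969)*(-1923062 + 1783154) = ((-3 + (-6 + √(-27))) - 3526969)*(-139908) = ((-3 + (-6 + 3*I*√3)) - 3526969)*(-139908) = ((-9 + 3*I*√3) - 3526969)*(-139908) = (-3526978 + 3*I*√3)*(-139908) = 493452438024 - 419724*I*√3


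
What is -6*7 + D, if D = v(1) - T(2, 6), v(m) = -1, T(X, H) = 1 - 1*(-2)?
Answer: -46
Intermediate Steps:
T(X, H) = 3 (T(X, H) = 1 + 2 = 3)
D = -4 (D = -1 - 1*3 = -1 - 3 = -4)
-6*7 + D = -6*7 - 4 = -42 - 4 = -46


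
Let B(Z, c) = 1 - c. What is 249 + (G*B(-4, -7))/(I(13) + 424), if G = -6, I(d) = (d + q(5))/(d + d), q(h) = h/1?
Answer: 1374105/5521 ≈ 248.89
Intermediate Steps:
q(h) = h (q(h) = h*1 = h)
I(d) = (5 + d)/(2*d) (I(d) = (d + 5)/(d + d) = (5 + d)/((2*d)) = (5 + d)*(1/(2*d)) = (5 + d)/(2*d))
249 + (G*B(-4, -7))/(I(13) + 424) = 249 + (-6*(1 - 1*(-7)))/((½)*(5 + 13)/13 + 424) = 249 + (-6*(1 + 7))/((½)*(1/13)*18 + 424) = 249 + (-6*8)/(9/13 + 424) = 249 - 48/(5521/13) = 249 + (13/5521)*(-48) = 249 - 624/5521 = 1374105/5521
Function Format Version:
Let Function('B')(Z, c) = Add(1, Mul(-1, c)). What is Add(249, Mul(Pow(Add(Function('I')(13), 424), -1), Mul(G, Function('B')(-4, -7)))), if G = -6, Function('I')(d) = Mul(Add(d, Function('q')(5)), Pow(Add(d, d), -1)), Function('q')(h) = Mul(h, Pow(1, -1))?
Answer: Rational(1374105, 5521) ≈ 248.89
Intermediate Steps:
Function('q')(h) = h (Function('q')(h) = Mul(h, 1) = h)
Function('I')(d) = Mul(Rational(1, 2), Pow(d, -1), Add(5, d)) (Function('I')(d) = Mul(Add(d, 5), Pow(Add(d, d), -1)) = Mul(Add(5, d), Pow(Mul(2, d), -1)) = Mul(Add(5, d), Mul(Rational(1, 2), Pow(d, -1))) = Mul(Rational(1, 2), Pow(d, -1), Add(5, d)))
Add(249, Mul(Pow(Add(Function('I')(13), 424), -1), Mul(G, Function('B')(-4, -7)))) = Add(249, Mul(Pow(Add(Mul(Rational(1, 2), Pow(13, -1), Add(5, 13)), 424), -1), Mul(-6, Add(1, Mul(-1, -7))))) = Add(249, Mul(Pow(Add(Mul(Rational(1, 2), Rational(1, 13), 18), 424), -1), Mul(-6, Add(1, 7)))) = Add(249, Mul(Pow(Add(Rational(9, 13), 424), -1), Mul(-6, 8))) = Add(249, Mul(Pow(Rational(5521, 13), -1), -48)) = Add(249, Mul(Rational(13, 5521), -48)) = Add(249, Rational(-624, 5521)) = Rational(1374105, 5521)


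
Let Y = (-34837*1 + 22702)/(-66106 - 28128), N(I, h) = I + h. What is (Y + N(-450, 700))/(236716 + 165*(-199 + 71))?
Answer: 23570635/20316473464 ≈ 0.0011602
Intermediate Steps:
Y = 12135/94234 (Y = (-34837 + 22702)/(-94234) = -12135*(-1/94234) = 12135/94234 ≈ 0.12878)
(Y + N(-450, 700))/(236716 + 165*(-199 + 71)) = (12135/94234 + (-450 + 700))/(236716 + 165*(-199 + 71)) = (12135/94234 + 250)/(236716 + 165*(-128)) = 23570635/(94234*(236716 - 21120)) = (23570635/94234)/215596 = (23570635/94234)*(1/215596) = 23570635/20316473464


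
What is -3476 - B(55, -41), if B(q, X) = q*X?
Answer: -1221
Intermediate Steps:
B(q, X) = X*q
-3476 - B(55, -41) = -3476 - (-41)*55 = -3476 - 1*(-2255) = -3476 + 2255 = -1221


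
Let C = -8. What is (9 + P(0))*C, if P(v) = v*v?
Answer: -72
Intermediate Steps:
P(v) = v²
(9 + P(0))*C = (9 + 0²)*(-8) = (9 + 0)*(-8) = 9*(-8) = -72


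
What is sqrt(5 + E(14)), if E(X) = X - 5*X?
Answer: I*sqrt(51) ≈ 7.1414*I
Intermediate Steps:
E(X) = -4*X
sqrt(5 + E(14)) = sqrt(5 - 4*14) = sqrt(5 - 56) = sqrt(-51) = I*sqrt(51)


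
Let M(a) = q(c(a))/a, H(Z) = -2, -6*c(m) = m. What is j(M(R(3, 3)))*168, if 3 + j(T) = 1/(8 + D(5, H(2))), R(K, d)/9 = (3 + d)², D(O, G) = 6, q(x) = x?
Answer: -492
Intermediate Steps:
c(m) = -m/6
R(K, d) = 9*(3 + d)²
M(a) = -⅙ (M(a) = (-a/6)/a = -⅙)
j(T) = -41/14 (j(T) = -3 + 1/(8 + 6) = -3 + 1/14 = -41/14)
j(M(R(3, 3)))*168 = -41/14*168 = -492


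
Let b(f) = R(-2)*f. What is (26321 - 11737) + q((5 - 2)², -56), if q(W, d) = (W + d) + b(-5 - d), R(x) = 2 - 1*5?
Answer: 14384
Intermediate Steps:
R(x) = -3 (R(x) = 2 - 5 = -3)
b(f) = -3*f
q(W, d) = 15 + W + 4*d (q(W, d) = (W + d) - 3*(-5 - d) = (W + d) + (15 + 3*d) = 15 + W + 4*d)
(26321 - 11737) + q((5 - 2)², -56) = (26321 - 11737) + (15 + (5 - 2)² + 4*(-56)) = 14584 + (15 + 3² - 224) = 14584 + (15 + 9 - 224) = 14584 - 200 = 14384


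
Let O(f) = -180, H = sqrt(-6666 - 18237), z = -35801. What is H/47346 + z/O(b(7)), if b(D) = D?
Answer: 35801/180 + I*sqrt(2767)/15782 ≈ 198.89 + 0.0033331*I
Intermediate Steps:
H = 3*I*sqrt(2767) (H = sqrt(-24903) = 3*I*sqrt(2767) ≈ 157.81*I)
H/47346 + z/O(b(7)) = (3*I*sqrt(2767))/47346 - 35801/(-180) = (3*I*sqrt(2767))*(1/47346) - 35801*(-1/180) = I*sqrt(2767)/15782 + 35801/180 = 35801/180 + I*sqrt(2767)/15782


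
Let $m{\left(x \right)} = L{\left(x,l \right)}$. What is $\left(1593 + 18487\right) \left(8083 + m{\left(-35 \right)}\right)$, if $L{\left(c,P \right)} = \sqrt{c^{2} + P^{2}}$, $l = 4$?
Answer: $162306640 + 20080 \sqrt{1241} \approx 1.6301 \cdot 10^{8}$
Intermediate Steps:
$L{\left(c,P \right)} = \sqrt{P^{2} + c^{2}}$
$m{\left(x \right)} = \sqrt{16 + x^{2}}$ ($m{\left(x \right)} = \sqrt{4^{2} + x^{2}} = \sqrt{16 + x^{2}}$)
$\left(1593 + 18487\right) \left(8083 + m{\left(-35 \right)}\right) = \left(1593 + 18487\right) \left(8083 + \sqrt{16 + \left(-35\right)^{2}}\right) = 20080 \left(8083 + \sqrt{16 + 1225}\right) = 20080 \left(8083 + \sqrt{1241}\right) = 162306640 + 20080 \sqrt{1241}$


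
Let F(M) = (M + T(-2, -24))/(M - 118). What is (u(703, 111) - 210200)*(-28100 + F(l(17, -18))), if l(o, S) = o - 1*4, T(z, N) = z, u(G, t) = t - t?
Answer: 124039482440/21 ≈ 5.9066e+9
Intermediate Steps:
u(G, t) = 0
l(o, S) = -4 + o (l(o, S) = o - 4 = -4 + o)
F(M) = (-2 + M)/(-118 + M) (F(M) = (M - 2)/(M - 118) = (-2 + M)/(-118 + M))
(u(703, 111) - 210200)*(-28100 + F(l(17, -18))) = (0 - 210200)*(-28100 + (-2 + (-4 + 17))/(-118 + (-4 + 17))) = -210200*(-28100 + (-2 + 13)/(-118 + 13)) = -210200*(-28100 + 11/(-105)) = -210200*(-28100 - 1/105*11) = -210200*(-28100 - 11/105) = -210200*(-2950511/105) = 124039482440/21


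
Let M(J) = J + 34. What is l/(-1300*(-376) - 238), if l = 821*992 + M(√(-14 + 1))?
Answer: 407233/244281 + I*√13/488562 ≈ 1.6671 + 7.3799e-6*I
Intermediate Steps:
M(J) = 34 + J
l = 814466 + I*√13 (l = 821*992 + (34 + √(-14 + 1)) = 814432 + (34 + √(-13)) = 814432 + (34 + I*√13) = 814466 + I*√13 ≈ 8.1447e+5 + 3.6056*I)
l/(-1300*(-376) - 238) = (814466 + I*√13)/(-1300*(-376) - 238) = (814466 + I*√13)/(488800 - 238) = (814466 + I*√13)/488562 = (814466 + I*√13)*(1/488562) = 407233/244281 + I*√13/488562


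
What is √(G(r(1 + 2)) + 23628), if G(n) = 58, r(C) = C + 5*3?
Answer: √23686 ≈ 153.90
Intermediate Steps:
r(C) = 15 + C (r(C) = C + 15 = 15 + C)
√(G(r(1 + 2)) + 23628) = √(58 + 23628) = √23686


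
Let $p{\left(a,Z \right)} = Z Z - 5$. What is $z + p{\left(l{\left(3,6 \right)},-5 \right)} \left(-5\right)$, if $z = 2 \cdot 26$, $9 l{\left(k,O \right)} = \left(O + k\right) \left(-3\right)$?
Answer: $-48$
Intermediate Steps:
$l{\left(k,O \right)} = - \frac{O}{3} - \frac{k}{3}$ ($l{\left(k,O \right)} = \frac{\left(O + k\right) \left(-3\right)}{9} = \frac{- 3 O - 3 k}{9} = - \frac{O}{3} - \frac{k}{3}$)
$z = 52$
$p{\left(a,Z \right)} = -5 + Z^{2}$ ($p{\left(a,Z \right)} = Z^{2} - 5 = -5 + Z^{2}$)
$z + p{\left(l{\left(3,6 \right)},-5 \right)} \left(-5\right) = 52 + \left(-5 + \left(-5\right)^{2}\right) \left(-5\right) = 52 + \left(-5 + 25\right) \left(-5\right) = 52 + 20 \left(-5\right) = 52 - 100 = -48$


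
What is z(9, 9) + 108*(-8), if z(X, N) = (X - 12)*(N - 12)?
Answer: -855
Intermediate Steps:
z(X, N) = (-12 + N)*(-12 + X) (z(X, N) = (-12 + X)*(-12 + N) = (-12 + N)*(-12 + X))
z(9, 9) + 108*(-8) = (144 - 12*9 - 12*9 + 9*9) + 108*(-8) = (144 - 108 - 108 + 81) - 864 = 9 - 864 = -855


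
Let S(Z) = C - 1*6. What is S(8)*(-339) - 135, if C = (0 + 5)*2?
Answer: -1491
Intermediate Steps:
C = 10 (C = 5*2 = 10)
S(Z) = 4 (S(Z) = 10 - 1*6 = 10 - 6 = 4)
S(8)*(-339) - 135 = 4*(-339) - 135 = -1356 - 135 = -1491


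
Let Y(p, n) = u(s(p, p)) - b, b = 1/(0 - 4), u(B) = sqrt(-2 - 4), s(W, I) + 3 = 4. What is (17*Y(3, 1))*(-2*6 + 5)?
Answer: -119/4 - 119*I*sqrt(6) ≈ -29.75 - 291.49*I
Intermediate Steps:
s(W, I) = 1 (s(W, I) = -3 + 4 = 1)
u(B) = I*sqrt(6) (u(B) = sqrt(-6) = I*sqrt(6))
b = -1/4 (b = 1/(-4) = -1/4 ≈ -0.25000)
Y(p, n) = 1/4 + I*sqrt(6) (Y(p, n) = I*sqrt(6) - 1*(-1/4) = I*sqrt(6) + 1/4 = 1/4 + I*sqrt(6))
(17*Y(3, 1))*(-2*6 + 5) = (17*(1/4 + I*sqrt(6)))*(-2*6 + 5) = (17/4 + 17*I*sqrt(6))*(-12 + 5) = (17/4 + 17*I*sqrt(6))*(-7) = -119/4 - 119*I*sqrt(6)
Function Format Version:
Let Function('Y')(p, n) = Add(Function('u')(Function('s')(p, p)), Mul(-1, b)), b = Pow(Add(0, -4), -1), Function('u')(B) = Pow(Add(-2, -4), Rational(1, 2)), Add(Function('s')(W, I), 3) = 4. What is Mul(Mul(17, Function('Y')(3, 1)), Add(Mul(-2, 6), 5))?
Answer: Add(Rational(-119, 4), Mul(-119, I, Pow(6, Rational(1, 2)))) ≈ Add(-29.750, Mul(-291.49, I))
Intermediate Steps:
Function('s')(W, I) = 1 (Function('s')(W, I) = Add(-3, 4) = 1)
Function('u')(B) = Mul(I, Pow(6, Rational(1, 2))) (Function('u')(B) = Pow(-6, Rational(1, 2)) = Mul(I, Pow(6, Rational(1, 2))))
b = Rational(-1, 4) (b = Pow(-4, -1) = Rational(-1, 4) ≈ -0.25000)
Function('Y')(p, n) = Add(Rational(1, 4), Mul(I, Pow(6, Rational(1, 2)))) (Function('Y')(p, n) = Add(Mul(I, Pow(6, Rational(1, 2))), Mul(-1, Rational(-1, 4))) = Add(Mul(I, Pow(6, Rational(1, 2))), Rational(1, 4)) = Add(Rational(1, 4), Mul(I, Pow(6, Rational(1, 2)))))
Mul(Mul(17, Function('Y')(3, 1)), Add(Mul(-2, 6), 5)) = Mul(Mul(17, Add(Rational(1, 4), Mul(I, Pow(6, Rational(1, 2))))), Add(Mul(-2, 6), 5)) = Mul(Add(Rational(17, 4), Mul(17, I, Pow(6, Rational(1, 2)))), Add(-12, 5)) = Mul(Add(Rational(17, 4), Mul(17, I, Pow(6, Rational(1, 2)))), -7) = Add(Rational(-119, 4), Mul(-119, I, Pow(6, Rational(1, 2))))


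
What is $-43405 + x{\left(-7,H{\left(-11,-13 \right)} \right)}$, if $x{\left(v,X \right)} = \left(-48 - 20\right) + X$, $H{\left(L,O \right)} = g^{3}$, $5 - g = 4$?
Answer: $-43472$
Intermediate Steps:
$g = 1$ ($g = 5 - 4 = 1$)
$H{\left(L,O \right)} = 1$ ($H{\left(L,O \right)} = 1^{3} = 1$)
$x{\left(v,X \right)} = -68 + X$
$-43405 + x{\left(-7,H{\left(-11,-13 \right)} \right)} = -43405 + \left(-68 + 1\right) = -43405 - 67 = -43472$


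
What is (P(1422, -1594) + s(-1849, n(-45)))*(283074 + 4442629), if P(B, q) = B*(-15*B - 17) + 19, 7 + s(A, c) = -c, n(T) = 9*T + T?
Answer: -143448582245316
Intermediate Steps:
n(T) = 10*T
s(A, c) = -7 - c
P(B, q) = 19 + B*(-17 - 15*B) (P(B, q) = B*(-17 - 15*B) + 19 = 19 + B*(-17 - 15*B))
(P(1422, -1594) + s(-1849, n(-45)))*(283074 + 4442629) = ((19 - 17*1422 - 15*1422²) + (-7 - 10*(-45)))*(283074 + 4442629) = ((19 - 24174 - 15*2022084) + (-7 - 1*(-450)))*4725703 = ((19 - 24174 - 30331260) + (-7 + 450))*4725703 = (-30355415 + 443)*4725703 = -30354972*4725703 = -143448582245316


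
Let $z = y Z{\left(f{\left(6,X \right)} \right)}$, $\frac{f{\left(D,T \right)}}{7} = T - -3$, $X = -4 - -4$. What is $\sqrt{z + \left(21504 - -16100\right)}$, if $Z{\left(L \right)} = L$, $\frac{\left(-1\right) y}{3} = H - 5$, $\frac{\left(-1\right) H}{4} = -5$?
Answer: $\sqrt{36659} \approx 191.47$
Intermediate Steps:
$H = 20$ ($H = \left(-4\right) \left(-5\right) = 20$)
$X = 0$ ($X = -4 + 4 = 0$)
$f{\left(D,T \right)} = 21 + 7 T$ ($f{\left(D,T \right)} = 7 \left(T - -3\right) = 7 \left(T + 3\right) = 7 \left(3 + T\right) = 21 + 7 T$)
$y = -45$ ($y = - 3 \left(20 - 5\right) = \left(-3\right) 15 = -45$)
$z = -945$ ($z = - 45 \left(21 + 7 \cdot 0\right) = - 45 \left(21 + 0\right) = \left(-45\right) 21 = -945$)
$\sqrt{z + \left(21504 - -16100\right)} = \sqrt{-945 + \left(21504 - -16100\right)} = \sqrt{-945 + \left(21504 + 16100\right)} = \sqrt{-945 + 37604} = \sqrt{36659}$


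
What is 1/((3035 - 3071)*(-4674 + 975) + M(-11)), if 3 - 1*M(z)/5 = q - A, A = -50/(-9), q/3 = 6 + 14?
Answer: 9/1196161 ≈ 7.5241e-6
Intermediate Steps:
q = 60 (q = 3*(6 + 14) = 3*20 = 60)
A = 50/9 (A = -50*(-⅑) = 50/9 ≈ 5.5556)
M(z) = -2315/9 (M(z) = 15 - 5*(60 - 1*50/9) = 15 - 5*(60 - 50/9) = 15 - 5*490/9 = 15 - 2450/9 = -2315/9)
1/((3035 - 3071)*(-4674 + 975) + M(-11)) = 1/((3035 - 3071)*(-4674 + 975) - 2315/9) = 1/(-36*(-3699) - 2315/9) = 1/(133164 - 2315/9) = 1/(1196161/9) = 9/1196161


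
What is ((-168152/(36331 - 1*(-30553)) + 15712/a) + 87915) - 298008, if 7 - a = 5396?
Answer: -18931857933751/90109469 ≈ -2.1010e+5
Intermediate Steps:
a = -5389 (a = 7 - 1*5396 = 7 - 5396 = -5389)
((-168152/(36331 - 1*(-30553)) + 15712/a) + 87915) - 298008 = ((-168152/(36331 - 1*(-30553)) + 15712/(-5389)) + 87915) - 298008 = ((-168152/(36331 + 30553) + 15712*(-1/5389)) + 87915) - 298008 = ((-168152/66884 - 15712/5389) + 87915) - 298008 = ((-168152*1/66884 - 15712/5389) + 87915) - 298008 = ((-42038/16721 - 15712/5389) + 87915) - 298008 = (-489263134/90109469 + 87915) - 298008 = 7921484704001/90109469 - 298008 = -18931857933751/90109469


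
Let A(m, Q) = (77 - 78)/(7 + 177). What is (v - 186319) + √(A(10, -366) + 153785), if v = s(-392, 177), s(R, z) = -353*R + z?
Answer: -47766 + √1301636194/92 ≈ -47374.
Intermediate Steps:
s(R, z) = z - 353*R
v = 138553 (v = 177 - 353*(-392) = 177 + 138376 = 138553)
A(m, Q) = -1/184
(v - 186319) + √(A(10, -366) + 153785) = (138553 - 186319) + √(-1/184 + 153785) = -47766 + √(28296439/184) = -47766 + √1301636194/92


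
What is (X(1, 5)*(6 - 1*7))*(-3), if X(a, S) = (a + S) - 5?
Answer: 3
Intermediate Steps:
X(a, S) = -5 + S + a (X(a, S) = (S + a) - 5 = -5 + S + a)
(X(1, 5)*(6 - 1*7))*(-3) = ((-5 + 5 + 1)*(6 - 1*7))*(-3) = (1*(6 - 7))*(-3) = (1*(-1))*(-3) = -1*(-3) = 3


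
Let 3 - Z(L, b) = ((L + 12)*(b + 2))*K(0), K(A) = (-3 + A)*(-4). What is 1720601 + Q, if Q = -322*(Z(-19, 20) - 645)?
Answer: 1332269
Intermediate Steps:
K(A) = 12 - 4*A
Z(L, b) = 3 - 12*(2 + b)*(12 + L) (Z(L, b) = 3 - (L + 12)*(b + 2)*(12 - 4*0) = 3 - (12 + L)*(2 + b)*(12 + 0) = 3 - (2 + b)*(12 + L)*12 = 3 - 12*(2 + b)*(12 + L))
Q = -388332 (Q = -322*((-285 - 144*20 - 24*(-19) - 12*(-19)*20) - 645) = -322*((-285 - 2880 + 456 + 4560) - 645) = -322*(1851 - 645) = -322*1206 = -388332)
1720601 + Q = 1720601 - 388332 = 1332269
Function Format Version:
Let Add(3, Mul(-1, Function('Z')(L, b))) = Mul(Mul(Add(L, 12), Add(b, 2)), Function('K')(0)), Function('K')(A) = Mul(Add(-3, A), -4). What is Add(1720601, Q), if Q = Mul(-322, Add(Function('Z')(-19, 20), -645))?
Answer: 1332269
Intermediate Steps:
Function('K')(A) = Add(12, Mul(-4, A))
Function('Z')(L, b) = Add(3, Mul(-12, Add(2, b), Add(12, L))) (Function('Z')(L, b) = Add(3, Mul(-1, Mul(Mul(Add(L, 12), Add(b, 2)), Add(12, Mul(-4, 0))))) = Add(3, Mul(-1, Mul(Mul(Add(12, L), Add(2, b)), Add(12, 0)))) = Add(3, Mul(-1, Mul(Mul(Add(2, b), Add(12, L)), 12))) = Add(3, Mul(-1, Mul(12, Add(2, b), Add(12, L)))) = Add(3, Mul(-12, Add(2, b), Add(12, L))))
Q = -388332 (Q = Mul(-322, Add(Add(-285, Mul(-144, 20), Mul(-24, -19), Mul(-12, -19, 20)), -645)) = Mul(-322, Add(Add(-285, -2880, 456, 4560), -645)) = Mul(-322, Add(1851, -645)) = Mul(-322, 1206) = -388332)
Add(1720601, Q) = Add(1720601, -388332) = 1332269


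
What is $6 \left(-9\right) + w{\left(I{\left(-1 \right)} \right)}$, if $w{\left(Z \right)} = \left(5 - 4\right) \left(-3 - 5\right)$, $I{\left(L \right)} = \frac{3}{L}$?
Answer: $-62$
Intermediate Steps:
$w{\left(Z \right)} = -8$ ($w{\left(Z \right)} = 1 \left(-8\right) = -8$)
$6 \left(-9\right) + w{\left(I{\left(-1 \right)} \right)} = 6 \left(-9\right) - 8 = -54 - 8 = -62$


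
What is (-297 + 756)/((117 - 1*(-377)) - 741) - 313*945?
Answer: -73059354/247 ≈ -2.9579e+5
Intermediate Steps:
(-297 + 756)/((117 - 1*(-377)) - 741) - 313*945 = 459/((117 + 377) - 741) - 295785 = 459/(494 - 741) - 295785 = 459/(-247) - 295785 = 459*(-1/247) - 295785 = -459/247 - 295785 = -73059354/247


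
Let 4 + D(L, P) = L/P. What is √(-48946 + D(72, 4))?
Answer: 2*I*√12233 ≈ 221.21*I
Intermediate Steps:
D(L, P) = -4 + L/P
√(-48946 + D(72, 4)) = √(-48946 + (-4 + 72/4)) = √(-48946 + (-4 + 72*(¼))) = √(-48946 + (-4 + 18)) = √(-48946 + 14) = √(-48932) = 2*I*√12233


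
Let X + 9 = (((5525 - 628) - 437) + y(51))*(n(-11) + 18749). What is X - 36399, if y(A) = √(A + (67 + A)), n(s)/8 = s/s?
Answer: 83863653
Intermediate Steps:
n(s) = 8 (n(s) = 8*(s/s) = 8*1 = 8)
y(A) = √(67 + 2*A)
X = 83900052 (X = -9 + (((5525 - 628) - 437) + √(67 + 2*51))*(8 + 18749) = -9 + ((4897 - 437) + √(67 + 102))*18757 = -9 + (4460 + √169)*18757 = -9 + (4460 + 13)*18757 = -9 + 4473*18757 = -9 + 83900061 = 83900052)
X - 36399 = 83900052 - 36399 = 83863653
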